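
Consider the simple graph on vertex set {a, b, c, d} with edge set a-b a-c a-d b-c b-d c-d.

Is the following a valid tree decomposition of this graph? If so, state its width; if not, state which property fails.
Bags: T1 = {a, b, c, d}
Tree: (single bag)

Checking the three conditions: (i) the bags cover all of {a, b, c, d}; (ii) for each edge, some bag contains both endpoints; (iii) the bags containing any fixed vertex form a subtree. All hold, so the decomposition is valid with width 4 − 1 = 3.

Yes; width 3.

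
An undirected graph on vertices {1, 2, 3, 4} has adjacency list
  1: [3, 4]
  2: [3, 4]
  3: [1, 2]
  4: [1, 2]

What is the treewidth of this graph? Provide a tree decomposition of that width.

The largest bag has 3 vertices, giving width 2; this decomposition certifies tw(G) ≤ 2. Since 3–2–4–1–3 is a cycle in G, G is not acyclic. Forests are exactly the graphs of treewidth ≤ 1, so tw(G) ≥ 2. Therefore the treewidth is 2.

Treewidth 2.
Bags: B1 = {2, 3, 4}  B2 = {1, 3, 4}
Tree: B1–B2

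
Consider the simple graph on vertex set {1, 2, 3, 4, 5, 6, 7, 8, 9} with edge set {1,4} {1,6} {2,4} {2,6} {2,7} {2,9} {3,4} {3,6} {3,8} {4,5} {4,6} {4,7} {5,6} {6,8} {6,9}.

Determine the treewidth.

A width-2 tree decomposition is:
Bags: B1 = {2, 4, 6}  B2 = {1, 4, 6}  B3 = {2, 4, 7}  B4 = {4, 5, 6}  B5 = {2, 6, 9}  B6 = {3, 4, 6}  B7 = {3, 6, 8}
Tree: B1–B2, B1–B3, B2–B4, B1–B5, B2–B6, B6–B7
The largest bag has 3 vertices, giving width 2; this decomposition certifies tw(G) ≤ 2. Conversely, {3, 6, 8} is a clique of size 3, and the vertices of any clique must share a bag in every tree decomposition; so some bag has ≥ 3 vertices and tw(G) ≥ 2. Combining the bounds, tw(G) = 2.

2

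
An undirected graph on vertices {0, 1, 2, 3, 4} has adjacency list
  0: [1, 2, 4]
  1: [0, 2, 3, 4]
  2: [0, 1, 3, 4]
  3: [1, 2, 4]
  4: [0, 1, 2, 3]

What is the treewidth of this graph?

3

A width-3 tree decomposition is:
Bags: B1 = {1, 2, 3, 4}  B2 = {0, 1, 2, 4}
Tree: B1–B2
Every bag has size at most 4, so the width is 4 − 1 = 3 and tw(G) ≤ 3. On the other hand G contains the 4-clique {0, 1, 2, 4}. A clique must lie in a single bag of any decomposition, so no decomposition can have width below 3. Therefore the treewidth is 3.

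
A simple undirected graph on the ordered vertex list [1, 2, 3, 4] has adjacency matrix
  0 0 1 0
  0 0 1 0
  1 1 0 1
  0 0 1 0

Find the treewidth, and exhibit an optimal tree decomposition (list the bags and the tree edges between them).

Treewidth 1.
One such decomposition:
Bags: B1 = {1, 3}  B2 = {3, 4}  B3 = {2, 3}
Tree: B1–B2, B1–B3

Every bag has size at most 2, so the width is 2 − 1 = 1 and tw(G) ≤ 1. Any graph with an edge has treewidth ≥ 1, and G has the edge 3–1. Therefore the treewidth is 1.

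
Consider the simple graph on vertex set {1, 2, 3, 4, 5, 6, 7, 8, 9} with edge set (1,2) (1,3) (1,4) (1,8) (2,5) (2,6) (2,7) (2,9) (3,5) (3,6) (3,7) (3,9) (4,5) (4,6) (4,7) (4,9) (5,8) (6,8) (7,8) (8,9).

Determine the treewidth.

4

A width-4 tree decomposition is:
Bags: B1 = {2, 3, 4, 6, 8}  B2 = {2, 3, 4, 7, 8}  B3 = {2, 3, 4, 5, 8}  B4 = {2, 3, 4, 8, 9}  B5 = {1, 2, 3, 4, 8}
Tree: B1–B2, B2–B3, B3–B4, B4–B5
Every bag has size at most 5, so the width is 5 − 1 = 4 and tw(G) ≤ 4. For the lower bound: the 5 vertex sets {6,8}, {4,7}, {2,5}, {3}, {9} are disjoint, each induces a connected subgraph, and every pair is joined by at least one edge of G. Contracting each set to a single vertex therefore yields K_{5} as a minor, and since treewidth is minor-monotone, tw(G) ≥ tw(K_{5}) = 4. Therefore the treewidth is 4.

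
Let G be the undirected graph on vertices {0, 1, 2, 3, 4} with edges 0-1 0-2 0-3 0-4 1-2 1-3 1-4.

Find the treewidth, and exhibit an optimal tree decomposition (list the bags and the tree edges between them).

The largest bag has 3 vertices, giving width 2; this decomposition certifies tw(G) ≤ 2. For the lower bound, the 3 vertices {0, 1, 2} are pairwise adjacent, and any tree decomposition puts a clique entirely inside one bag — forcing width ≥ 2. The upper and lower bounds meet at 2, so that is the treewidth.

Treewidth 2.
Bags: B1 = {0, 1, 3}  B2 = {0, 1, 2}  B3 = {0, 1, 4}
Tree: B1–B2, B2–B3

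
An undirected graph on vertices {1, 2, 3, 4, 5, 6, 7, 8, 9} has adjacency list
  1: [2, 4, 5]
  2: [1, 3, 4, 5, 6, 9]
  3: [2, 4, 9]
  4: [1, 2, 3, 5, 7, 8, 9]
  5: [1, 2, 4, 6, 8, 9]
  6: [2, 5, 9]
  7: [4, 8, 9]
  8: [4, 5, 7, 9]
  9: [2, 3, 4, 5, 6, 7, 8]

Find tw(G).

3

A width-3 tree decomposition is:
Bags: B1 = {2, 4, 5, 9}  B2 = {2, 5, 6, 9}  B3 = {4, 5, 8, 9}  B4 = {4, 7, 8, 9}  B5 = {1, 2, 4, 5}  B6 = {2, 3, 4, 9}
Tree: B1–B2, B1–B3, B3–B4, B1–B5, B1–B6
The largest bag has 4 vertices, giving width 3; this decomposition certifies tw(G) ≤ 3. For the lower bound, the 4 vertices {1, 2, 4, 5} are pairwise adjacent, and any tree decomposition puts a clique entirely inside one bag — forcing width ≥ 3. Combining the bounds, tw(G) = 3.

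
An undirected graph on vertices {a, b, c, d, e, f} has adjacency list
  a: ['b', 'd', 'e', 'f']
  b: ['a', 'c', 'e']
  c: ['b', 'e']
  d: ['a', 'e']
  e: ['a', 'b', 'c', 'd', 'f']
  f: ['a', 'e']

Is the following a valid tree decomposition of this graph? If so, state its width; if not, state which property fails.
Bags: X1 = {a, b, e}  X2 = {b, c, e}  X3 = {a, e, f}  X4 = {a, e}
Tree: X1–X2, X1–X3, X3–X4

No — vertex d appears in no bag.

A tree decomposition must satisfy three properties: every vertex lies in some bag; for every edge, both endpoints lie together in some bag; and for every vertex, the bags containing it form a connected subtree. Here vertex d appears in no bag, so the decomposition is invalid.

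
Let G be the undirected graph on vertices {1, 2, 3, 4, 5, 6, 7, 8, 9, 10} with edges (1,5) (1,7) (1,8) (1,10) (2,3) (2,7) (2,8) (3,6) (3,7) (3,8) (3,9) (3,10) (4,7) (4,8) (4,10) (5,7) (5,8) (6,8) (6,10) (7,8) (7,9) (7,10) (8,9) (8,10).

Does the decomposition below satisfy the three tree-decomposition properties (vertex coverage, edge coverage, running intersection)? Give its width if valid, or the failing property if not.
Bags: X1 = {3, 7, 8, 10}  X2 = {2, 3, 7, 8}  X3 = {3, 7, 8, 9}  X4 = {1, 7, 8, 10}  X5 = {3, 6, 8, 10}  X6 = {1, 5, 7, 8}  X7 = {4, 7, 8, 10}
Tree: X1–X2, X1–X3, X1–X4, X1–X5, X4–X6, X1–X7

Yes; width 3.

Checking the three conditions: (i) the bags cover all of {1, 2, 3, 4, 5, 6, 7, 8, 9, 10}; (ii) for each edge, some bag contains both endpoints; (iii) the bags containing any fixed vertex form a subtree. All hold, so the decomposition is valid with width 4 − 1 = 3.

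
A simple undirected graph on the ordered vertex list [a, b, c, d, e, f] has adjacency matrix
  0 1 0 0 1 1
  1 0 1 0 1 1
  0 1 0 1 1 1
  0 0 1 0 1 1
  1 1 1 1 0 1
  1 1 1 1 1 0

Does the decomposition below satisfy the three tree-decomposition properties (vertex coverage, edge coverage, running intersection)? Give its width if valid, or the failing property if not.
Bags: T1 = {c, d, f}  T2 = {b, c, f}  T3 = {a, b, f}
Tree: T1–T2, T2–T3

A tree decomposition must satisfy three properties: every vertex lies in some bag; for every edge, both endpoints lie together in some bag; and for every vertex, the bags containing it form a connected subtree. Here vertex e appears in no bag, so the decomposition is invalid.

No — vertex e appears in no bag.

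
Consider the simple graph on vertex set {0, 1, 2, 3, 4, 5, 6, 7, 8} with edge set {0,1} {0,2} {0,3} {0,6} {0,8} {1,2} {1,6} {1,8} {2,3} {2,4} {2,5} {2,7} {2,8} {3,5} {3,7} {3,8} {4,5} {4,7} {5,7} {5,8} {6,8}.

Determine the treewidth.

3

A width-3 tree decomposition is:
Bags: B1 = {0, 2, 3, 8}  B2 = {0, 1, 2, 8}  B3 = {2, 3, 5, 8}  B4 = {2, 3, 5, 7}  B5 = {2, 4, 5, 7}  B6 = {0, 1, 6, 8}
Tree: B1–B2, B1–B3, B3–B4, B4–B5, B2–B6
Each bag holds 4 vertices, so the decomposition has width 3, which upper-bounds the treewidth. For the lower bound, the 4 vertices {0, 1, 2, 8} are pairwise adjacent, and any tree decomposition puts a clique entirely inside one bag — forcing width ≥ 3. Therefore the treewidth is 3.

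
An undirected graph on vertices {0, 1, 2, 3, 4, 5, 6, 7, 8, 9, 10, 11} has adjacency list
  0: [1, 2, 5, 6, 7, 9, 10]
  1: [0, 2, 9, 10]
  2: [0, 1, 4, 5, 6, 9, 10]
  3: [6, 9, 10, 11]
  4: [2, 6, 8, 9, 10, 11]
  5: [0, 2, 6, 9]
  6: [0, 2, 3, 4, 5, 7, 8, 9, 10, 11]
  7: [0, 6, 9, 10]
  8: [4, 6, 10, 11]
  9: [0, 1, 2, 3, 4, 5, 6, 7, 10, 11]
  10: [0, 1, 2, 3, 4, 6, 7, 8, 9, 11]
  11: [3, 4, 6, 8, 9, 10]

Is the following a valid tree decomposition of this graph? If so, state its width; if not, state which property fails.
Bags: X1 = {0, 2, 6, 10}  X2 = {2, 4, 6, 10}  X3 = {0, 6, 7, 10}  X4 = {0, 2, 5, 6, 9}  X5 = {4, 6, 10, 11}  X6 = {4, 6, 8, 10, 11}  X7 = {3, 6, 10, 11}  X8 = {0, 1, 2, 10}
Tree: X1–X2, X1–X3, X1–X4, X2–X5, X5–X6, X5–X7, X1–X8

No — edge (9,10) lies in no bag.

A tree decomposition must satisfy three properties: every vertex lies in some bag; for every edge, both endpoints lie together in some bag; and for every vertex, the bags containing it form a connected subtree. Here edge (9,10) lies in no bag, so the decomposition is invalid.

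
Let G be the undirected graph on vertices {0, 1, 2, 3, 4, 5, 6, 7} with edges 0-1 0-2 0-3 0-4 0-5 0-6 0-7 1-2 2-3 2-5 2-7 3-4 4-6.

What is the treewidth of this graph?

2

A width-2 tree decomposition is:
Bags: B1 = {0, 2, 7}  B2 = {0, 2, 5}  B3 = {0, 2, 3}  B4 = {0, 3, 4}  B5 = {0, 1, 2}  B6 = {0, 4, 6}
Tree: B1–B2, B1–B3, B3–B4, B3–B5, B4–B6
The largest bag has 3 vertices, giving width 2; this decomposition certifies tw(G) ≤ 2. Conversely, {0, 1, 2} is a clique of size 3, and the vertices of any clique must share a bag in every tree decomposition; so some bag has ≥ 3 vertices and tw(G) ≥ 2. Hence tw(G) = 2 exactly.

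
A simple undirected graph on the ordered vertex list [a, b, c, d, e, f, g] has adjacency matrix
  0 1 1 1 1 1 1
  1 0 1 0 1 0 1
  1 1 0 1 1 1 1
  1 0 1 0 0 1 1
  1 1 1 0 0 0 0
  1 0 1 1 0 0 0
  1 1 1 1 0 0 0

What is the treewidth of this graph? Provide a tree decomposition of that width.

Each bag holds 4 vertices, so the decomposition has width 3, which upper-bounds the treewidth. Conversely, {a, c, d, g} is a clique of size 4, and the vertices of any clique must share a bag in every tree decomposition; so some bag has ≥ 4 vertices and tw(G) ≥ 3. Hence tw(G) = 3 exactly.

Treewidth 3.
Bags: B1 = {a, b, c, g}  B2 = {a, c, d, g}  B3 = {a, c, d, f}  B4 = {a, b, c, e}
Tree: B1–B2, B2–B3, B1–B4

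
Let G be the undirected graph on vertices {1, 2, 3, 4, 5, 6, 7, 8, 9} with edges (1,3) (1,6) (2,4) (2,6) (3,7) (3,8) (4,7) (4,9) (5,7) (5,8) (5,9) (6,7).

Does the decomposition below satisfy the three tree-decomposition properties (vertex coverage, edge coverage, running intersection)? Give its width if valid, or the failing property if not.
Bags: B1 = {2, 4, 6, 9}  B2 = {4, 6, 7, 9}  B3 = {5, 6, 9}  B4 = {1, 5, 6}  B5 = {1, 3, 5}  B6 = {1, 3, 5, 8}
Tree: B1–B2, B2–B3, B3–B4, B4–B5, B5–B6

No — edge (7,5) lies in no bag.

A tree decomposition must satisfy three properties: every vertex lies in some bag; for every edge, both endpoints lie together in some bag; and for every vertex, the bags containing it form a connected subtree. Here edge (7,5) lies in no bag, so the decomposition is invalid.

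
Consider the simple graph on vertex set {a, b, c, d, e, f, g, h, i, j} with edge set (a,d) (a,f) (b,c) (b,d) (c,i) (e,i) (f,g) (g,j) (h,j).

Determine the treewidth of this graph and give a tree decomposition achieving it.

Treewidth 1.
Bags: B1 = {h, j}  B2 = {g, j}  B3 = {f, g}  B4 = {a, f}  B5 = {a, d}  B6 = {b, d}  B7 = {b, c}  B8 = {c, i}  B9 = {e, i}
Tree: B1–B2, B2–B3, B3–B4, B4–B5, B5–B6, B6–B7, B7–B8, B8–B9

The largest bag has 2 vertices, giving width 1; this decomposition certifies tw(G) ≤ 1. G has an edge, so its treewidth is at least 1. The upper and lower bounds meet at 1, so that is the treewidth.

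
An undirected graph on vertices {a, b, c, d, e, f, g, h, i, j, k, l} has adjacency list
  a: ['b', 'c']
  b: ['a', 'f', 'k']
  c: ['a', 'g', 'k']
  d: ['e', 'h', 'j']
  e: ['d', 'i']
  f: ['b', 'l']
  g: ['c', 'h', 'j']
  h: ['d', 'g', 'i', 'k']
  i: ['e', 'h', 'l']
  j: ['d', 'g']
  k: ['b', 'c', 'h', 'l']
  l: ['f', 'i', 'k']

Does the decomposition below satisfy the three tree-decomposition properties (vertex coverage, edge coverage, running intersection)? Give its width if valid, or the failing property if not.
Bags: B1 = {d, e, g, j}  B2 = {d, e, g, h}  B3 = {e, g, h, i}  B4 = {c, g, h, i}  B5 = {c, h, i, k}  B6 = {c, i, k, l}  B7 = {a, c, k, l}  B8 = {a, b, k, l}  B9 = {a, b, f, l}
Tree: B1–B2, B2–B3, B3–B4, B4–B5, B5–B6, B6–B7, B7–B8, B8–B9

Checking the three conditions: (i) the bags cover all of {a, b, c, d, e, f, g, h, i, j, k, l}; (ii) for each edge, some bag contains both endpoints; (iii) the bags containing any fixed vertex form a subtree. All hold, so the decomposition is valid with width 4 − 1 = 3.

Yes; width 3.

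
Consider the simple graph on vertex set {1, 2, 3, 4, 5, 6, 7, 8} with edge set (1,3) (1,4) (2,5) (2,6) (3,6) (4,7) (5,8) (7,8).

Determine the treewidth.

2

A width-2 tree decomposition is:
Bags: B1 = {1, 3, 4}  B2 = {3, 4, 7}  B3 = {3, 7, 8}  B4 = {3, 5, 8}  B5 = {2, 3, 5}  B6 = {2, 3, 6}
Tree: B1–B2, B2–B3, B3–B4, B4–B5, B5–B6
Each bag holds 3 vertices, so the decomposition has width 2, which upper-bounds the treewidth. For the lower bound, G contains the cycle 3–1–4–7–8–5–2–6–3, so G is not a forest; only forests have treewidth ≤ 1, hence tw(G) ≥ 2. Combining the bounds, tw(G) = 2.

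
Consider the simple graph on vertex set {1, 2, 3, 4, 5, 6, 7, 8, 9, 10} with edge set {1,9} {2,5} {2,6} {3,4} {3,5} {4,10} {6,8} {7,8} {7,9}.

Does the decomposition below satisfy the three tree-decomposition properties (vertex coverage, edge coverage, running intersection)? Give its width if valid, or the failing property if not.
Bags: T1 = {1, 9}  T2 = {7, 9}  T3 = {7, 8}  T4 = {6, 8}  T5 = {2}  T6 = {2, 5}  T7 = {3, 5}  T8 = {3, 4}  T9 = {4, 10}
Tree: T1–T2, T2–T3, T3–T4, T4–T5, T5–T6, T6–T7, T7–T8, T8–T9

No — edge (6,2) lies in no bag.

A tree decomposition must satisfy three properties: every vertex lies in some bag; for every edge, both endpoints lie together in some bag; and for every vertex, the bags containing it form a connected subtree. Here edge (6,2) lies in no bag, so the decomposition is invalid.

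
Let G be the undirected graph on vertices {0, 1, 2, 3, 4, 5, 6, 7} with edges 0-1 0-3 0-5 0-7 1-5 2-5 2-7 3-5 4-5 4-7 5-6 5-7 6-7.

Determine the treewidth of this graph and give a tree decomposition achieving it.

Treewidth 2.
One optimal decomposition is:
Bags: B1 = {0, 5, 7}  B2 = {0, 1, 5}  B3 = {5, 6, 7}  B4 = {4, 5, 7}  B5 = {0, 3, 5}  B6 = {2, 5, 7}
Tree: B1–B2, B1–B3, B3–B4, B2–B5, B3–B6

Each bag holds 3 vertices, so the decomposition has width 2, which upper-bounds the treewidth. For the lower bound, the 3 vertices {0, 1, 5} are pairwise adjacent, and any tree decomposition puts a clique entirely inside one bag — forcing width ≥ 2. The upper and lower bounds meet at 2, so that is the treewidth.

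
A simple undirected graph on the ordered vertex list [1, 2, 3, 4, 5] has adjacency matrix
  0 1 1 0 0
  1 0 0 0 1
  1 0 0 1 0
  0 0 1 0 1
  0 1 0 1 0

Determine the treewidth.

2

A width-2 tree decomposition is:
Bags: B1 = {1, 2, 5}  B2 = {1, 3, 5}  B3 = {3, 4, 5}
Tree: B1–B2, B2–B3
Each bag holds 3 vertices, so the decomposition has width 2, which upper-bounds the treewidth. The edges 5–2–1–3–4–5 form a cycle, so G is not a tree and its treewidth is at least 2. Combining the bounds, tw(G) = 2.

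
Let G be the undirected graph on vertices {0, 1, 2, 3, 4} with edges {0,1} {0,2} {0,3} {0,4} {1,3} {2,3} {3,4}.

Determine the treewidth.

A width-2 tree decomposition is:
Bags: B1 = {0, 1, 3}  B2 = {0, 3, 4}  B3 = {0, 2, 3}
Tree: B1–B2, B1–B3
The largest bag has 3 vertices, giving width 2; this decomposition certifies tw(G) ≤ 2. On the other hand G contains the 3-clique {0, 1, 3}. A clique must lie in a single bag of any decomposition, so no decomposition can have width below 2. Therefore the treewidth is 2.

2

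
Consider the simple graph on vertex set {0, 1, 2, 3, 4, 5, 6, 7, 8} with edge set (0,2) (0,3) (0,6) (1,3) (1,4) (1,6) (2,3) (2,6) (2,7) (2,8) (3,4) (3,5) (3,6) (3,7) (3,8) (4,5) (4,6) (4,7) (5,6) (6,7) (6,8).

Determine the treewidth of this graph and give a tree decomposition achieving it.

Each bag holds 4 vertices, so the decomposition has width 3, which upper-bounds the treewidth. Conversely, {1, 3, 4, 6} is a clique of size 4, and the vertices of any clique must share a bag in every tree decomposition; so some bag has ≥ 4 vertices and tw(G) ≥ 3. Combining the bounds, tw(G) = 3.

Treewidth 3.
Bags: B1 = {3, 4, 6, 7}  B2 = {2, 3, 6, 7}  B3 = {3, 4, 5, 6}  B4 = {1, 3, 4, 6}  B5 = {2, 3, 6, 8}  B6 = {0, 2, 3, 6}
Tree: B1–B2, B1–B3, B1–B4, B2–B5, B5–B6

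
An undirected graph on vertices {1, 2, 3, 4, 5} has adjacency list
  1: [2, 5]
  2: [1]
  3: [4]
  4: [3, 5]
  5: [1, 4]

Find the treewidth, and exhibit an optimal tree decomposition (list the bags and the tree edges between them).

Every bag has size at most 2, so the width is 2 − 1 = 1 and tw(G) ≤ 1. G has an edge, so its treewidth is at least 1. The upper and lower bounds meet at 1, so that is the treewidth.

Treewidth 1.
One optimal decomposition is:
Bags: B1 = {1, 2}  B2 = {1, 5}  B3 = {4, 5}  B4 = {3, 4}
Tree: B1–B2, B2–B3, B3–B4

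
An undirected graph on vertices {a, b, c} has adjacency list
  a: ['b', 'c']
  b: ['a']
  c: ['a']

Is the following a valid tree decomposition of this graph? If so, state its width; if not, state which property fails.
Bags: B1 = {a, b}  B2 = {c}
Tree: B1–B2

A tree decomposition must satisfy three properties: every vertex lies in some bag; for every edge, both endpoints lie together in some bag; and for every vertex, the bags containing it form a connected subtree. Here edge (a,c) lies in no bag, so the decomposition is invalid.

No — edge (a,c) lies in no bag.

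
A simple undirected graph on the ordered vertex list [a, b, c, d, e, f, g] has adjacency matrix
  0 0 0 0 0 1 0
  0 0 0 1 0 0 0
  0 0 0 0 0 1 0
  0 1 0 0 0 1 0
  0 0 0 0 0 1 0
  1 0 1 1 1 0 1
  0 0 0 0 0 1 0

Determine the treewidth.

1

A width-1 tree decomposition is:
Bags: B1 = {f, g}  B2 = {d, f}  B3 = {c, f}  B4 = {e, f}  B5 = {b, d}  B6 = {a, f}
Tree: B1–B2, B2–B3, B1–B4, B2–B5, B4–B6
Each bag holds 2 vertices, so the decomposition has width 1, which upper-bounds the treewidth. Since G has at least one edge (e.g. f–g), it is not an edgeless graph, so tw(G) ≥ 1. The upper and lower bounds meet at 1, so that is the treewidth.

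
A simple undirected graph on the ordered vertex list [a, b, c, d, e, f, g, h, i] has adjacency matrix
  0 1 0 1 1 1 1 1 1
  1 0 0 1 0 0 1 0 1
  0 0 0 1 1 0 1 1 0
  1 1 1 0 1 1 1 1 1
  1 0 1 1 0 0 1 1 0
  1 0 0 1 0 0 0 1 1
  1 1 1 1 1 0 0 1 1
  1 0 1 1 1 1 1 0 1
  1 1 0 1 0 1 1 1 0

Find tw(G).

A width-4 tree decomposition is:
Bags: B1 = {a, d, g, h, i}  B2 = {a, d, e, g, h}  B3 = {a, d, f, h, i}  B4 = {a, b, d, g, i}  B5 = {c, d, e, g, h}
Tree: B1–B2, B1–B3, B1–B4, B2–B5
Every bag has size at most 5, so the width is 5 − 1 = 4 and tw(G) ≤ 4. On the other hand G contains the 5-clique {c, d, e, g, h}. A clique must lie in a single bag of any decomposition, so no decomposition can have width below 4. Combining the bounds, tw(G) = 4.

4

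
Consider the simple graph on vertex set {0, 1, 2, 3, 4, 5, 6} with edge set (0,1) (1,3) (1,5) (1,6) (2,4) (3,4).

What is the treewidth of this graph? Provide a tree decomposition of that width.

Every bag has size at most 2, so the width is 2 − 1 = 1 and tw(G) ≤ 1. Since G has at least one edge (e.g. 1–5), it is not an edgeless graph, so tw(G) ≥ 1. The upper and lower bounds meet at 1, so that is the treewidth.

Treewidth 1.
Bags: B1 = {1, 5}  B2 = {1, 6}  B3 = {1, 3}  B4 = {3, 4}  B5 = {2, 4}  B6 = {0, 1}
Tree: B1–B2, B2–B3, B3–B4, B4–B5, B3–B6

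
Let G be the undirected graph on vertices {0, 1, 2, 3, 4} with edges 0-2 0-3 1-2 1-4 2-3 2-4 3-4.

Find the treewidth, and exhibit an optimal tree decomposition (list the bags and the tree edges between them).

Every bag has size at most 3, so the width is 3 − 1 = 2 and tw(G) ≤ 2. On the other hand G contains the 3-clique {1, 2, 4}. A clique must lie in a single bag of any decomposition, so no decomposition can have width below 2. The upper and lower bounds meet at 2, so that is the treewidth.

Treewidth 2.
One such decomposition:
Bags: B1 = {2, 3, 4}  B2 = {0, 2, 3}  B3 = {1, 2, 4}
Tree: B1–B2, B1–B3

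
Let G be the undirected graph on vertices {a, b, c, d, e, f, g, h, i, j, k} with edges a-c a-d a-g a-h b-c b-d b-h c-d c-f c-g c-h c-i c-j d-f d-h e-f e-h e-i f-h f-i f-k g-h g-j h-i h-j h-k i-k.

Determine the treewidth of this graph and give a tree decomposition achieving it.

Treewidth 3.
Bags: B1 = {a, c, d, h}  B2 = {b, c, d, h}  B3 = {c, d, f, h}  B4 = {c, f, h, i}  B5 = {a, c, g, h}  B6 = {c, g, h, j}  B7 = {e, f, h, i}  B8 = {f, h, i, k}
Tree: B1–B2, B1–B3, B3–B4, B1–B5, B5–B6, B4–B7, B7–B8

Each bag holds 4 vertices, so the decomposition has width 3, which upper-bounds the treewidth. For the lower bound, the 4 vertices {e, f, h, i} are pairwise adjacent, and any tree decomposition puts a clique entirely inside one bag — forcing width ≥ 3. Hence tw(G) = 3 exactly.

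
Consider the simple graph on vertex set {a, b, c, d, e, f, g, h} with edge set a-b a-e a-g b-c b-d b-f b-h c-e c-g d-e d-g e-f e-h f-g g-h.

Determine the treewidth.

3

A width-3 tree decomposition is:
Bags: B1 = {b, c, e, g}  B2 = {a, b, e, g}  B3 = {b, e, g, h}  B4 = {b, d, e, g}  B5 = {b, e, f, g}
Tree: B1–B2, B2–B3, B3–B4, B4–B5
Every bag has size at most 4, so the width is 4 − 1 = 3 and tw(G) ≤ 3. For the lower bound: the 4 vertex sets {c,g}, {a,e}, {b}, {h} are disjoint, each induces a connected subgraph, and every pair is joined by at least one edge of G. Contracting each set to a single vertex therefore yields K_{4} as a minor, and since treewidth is minor-monotone, tw(G) ≥ tw(K_{4}) = 3. Combining the bounds, tw(G) = 3.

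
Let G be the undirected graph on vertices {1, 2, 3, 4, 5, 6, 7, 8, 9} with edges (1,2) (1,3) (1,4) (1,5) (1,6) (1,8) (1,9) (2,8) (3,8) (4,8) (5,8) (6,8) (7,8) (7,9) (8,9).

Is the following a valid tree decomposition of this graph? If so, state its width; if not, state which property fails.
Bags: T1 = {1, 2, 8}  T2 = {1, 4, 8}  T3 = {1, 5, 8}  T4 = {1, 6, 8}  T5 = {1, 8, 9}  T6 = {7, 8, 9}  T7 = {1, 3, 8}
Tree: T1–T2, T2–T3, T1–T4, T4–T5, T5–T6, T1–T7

Checking the three conditions: (i) the bags cover all of {1, 2, 3, 4, 5, 6, 7, 8, 9}; (ii) for each edge, some bag contains both endpoints; (iii) the bags containing any fixed vertex form a subtree. All hold, so the decomposition is valid with width 3 − 1 = 2.

Yes; width 2.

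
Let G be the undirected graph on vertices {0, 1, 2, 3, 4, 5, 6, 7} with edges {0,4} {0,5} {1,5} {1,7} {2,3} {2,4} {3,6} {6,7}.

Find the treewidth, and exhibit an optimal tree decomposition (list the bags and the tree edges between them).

Every bag has size at most 3, so the width is 3 − 1 = 2 and tw(G) ≤ 2. The edges 4–2–3–6–7–1–5–0–4 form a cycle, so G is not a tree and its treewidth is at least 2. Therefore the treewidth is 2.

Treewidth 2.
Bags: B1 = {2, 3, 4}  B2 = {3, 4, 6}  B3 = {4, 6, 7}  B4 = {1, 4, 7}  B5 = {1, 4, 5}  B6 = {0, 4, 5}
Tree: B1–B2, B2–B3, B3–B4, B4–B5, B5–B6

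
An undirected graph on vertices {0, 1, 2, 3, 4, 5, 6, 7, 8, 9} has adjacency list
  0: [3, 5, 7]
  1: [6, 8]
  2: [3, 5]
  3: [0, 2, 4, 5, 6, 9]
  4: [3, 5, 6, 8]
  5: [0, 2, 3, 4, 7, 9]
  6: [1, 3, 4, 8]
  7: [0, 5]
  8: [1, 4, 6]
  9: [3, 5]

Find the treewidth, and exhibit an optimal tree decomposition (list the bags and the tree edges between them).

Treewidth 2.
Bags: B1 = {3, 5, 9}  B2 = {3, 4, 5}  B3 = {0, 3, 5}  B4 = {3, 4, 6}  B5 = {4, 6, 8}  B6 = {0, 5, 7}  B7 = {1, 6, 8}  B8 = {2, 3, 5}
Tree: B1–B2, B1–B3, B2–B4, B4–B5, B3–B6, B5–B7, B1–B8

Each bag holds 3 vertices, so the decomposition has width 2, which upper-bounds the treewidth. On the other hand G contains the 3-clique {1, 6, 8}. A clique must lie in a single bag of any decomposition, so no decomposition can have width below 2. The upper and lower bounds meet at 2, so that is the treewidth.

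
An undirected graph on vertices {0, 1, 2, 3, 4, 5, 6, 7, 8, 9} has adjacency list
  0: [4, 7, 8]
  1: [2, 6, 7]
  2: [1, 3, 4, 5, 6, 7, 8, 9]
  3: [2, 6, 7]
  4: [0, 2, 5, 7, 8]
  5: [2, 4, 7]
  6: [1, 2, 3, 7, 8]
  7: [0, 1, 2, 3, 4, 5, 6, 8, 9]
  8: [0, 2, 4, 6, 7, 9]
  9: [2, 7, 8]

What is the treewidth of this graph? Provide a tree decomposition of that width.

Treewidth 3.
One optimal decomposition is:
Bags: B1 = {2, 6, 7, 8}  B2 = {2, 4, 7, 8}  B3 = {2, 4, 5, 7}  B4 = {1, 2, 6, 7}  B5 = {0, 4, 7, 8}  B6 = {2, 3, 6, 7}  B7 = {2, 7, 8, 9}
Tree: B1–B2, B2–B3, B1–B4, B2–B5, B4–B6, B1–B7

Each bag holds 4 vertices, so the decomposition has width 3, which upper-bounds the treewidth. Conversely, {0, 4, 7, 8} is a clique of size 4, and the vertices of any clique must share a bag in every tree decomposition; so some bag has ≥ 4 vertices and tw(G) ≥ 3. The upper and lower bounds meet at 3, so that is the treewidth.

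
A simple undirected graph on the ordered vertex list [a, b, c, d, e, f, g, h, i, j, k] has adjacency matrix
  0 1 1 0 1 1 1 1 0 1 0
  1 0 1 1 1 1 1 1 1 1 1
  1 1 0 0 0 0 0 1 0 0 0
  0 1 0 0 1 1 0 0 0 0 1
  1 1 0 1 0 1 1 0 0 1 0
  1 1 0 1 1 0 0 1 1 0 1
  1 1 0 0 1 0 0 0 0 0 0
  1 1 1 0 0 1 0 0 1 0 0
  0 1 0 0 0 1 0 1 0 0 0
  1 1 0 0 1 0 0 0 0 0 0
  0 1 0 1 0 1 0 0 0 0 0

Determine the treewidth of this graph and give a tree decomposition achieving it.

Treewidth 3.
Bags: B1 = {a, b, e, f}  B2 = {a, b, e, g}  B3 = {a, b, f, h}  B4 = {a, b, c, h}  B5 = {a, b, e, j}  B6 = {b, d, e, f}  B7 = {b, d, f, k}  B8 = {b, f, h, i}
Tree: B1–B2, B1–B3, B3–B4, B1–B5, B1–B6, B6–B7, B3–B8

Each bag holds 4 vertices, so the decomposition has width 3, which upper-bounds the treewidth. For the lower bound, the 4 vertices {a, b, e, g} are pairwise adjacent, and any tree decomposition puts a clique entirely inside one bag — forcing width ≥ 3. Hence tw(G) = 3 exactly.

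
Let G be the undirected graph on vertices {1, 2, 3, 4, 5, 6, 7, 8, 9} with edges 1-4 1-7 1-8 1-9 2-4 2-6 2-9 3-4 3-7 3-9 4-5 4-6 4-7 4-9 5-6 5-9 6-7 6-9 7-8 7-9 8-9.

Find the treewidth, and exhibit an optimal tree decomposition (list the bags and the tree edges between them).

Treewidth 3.
One such decomposition:
Bags: B1 = {4, 6, 7, 9}  B2 = {1, 4, 7, 9}  B3 = {3, 4, 7, 9}  B4 = {2, 4, 6, 9}  B5 = {4, 5, 6, 9}  B6 = {1, 7, 8, 9}
Tree: B1–B2, B2–B3, B1–B4, B1–B5, B2–B6

Every bag has size at most 4, so the width is 4 − 1 = 3 and tw(G) ≤ 3. For the lower bound, the 4 vertices {1, 7, 8, 9} are pairwise adjacent, and any tree decomposition puts a clique entirely inside one bag — forcing width ≥ 3. Hence tw(G) = 3 exactly.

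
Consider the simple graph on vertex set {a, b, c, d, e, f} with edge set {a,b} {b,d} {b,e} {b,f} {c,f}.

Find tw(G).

A width-1 tree decomposition is:
Bags: B1 = {b, d}  B2 = {b, e}  B3 = {a, b}  B4 = {b, f}  B5 = {c, f}
Tree: B1–B2, B1–B3, B1–B4, B4–B5
Each bag holds 2 vertices, so the decomposition has width 1, which upper-bounds the treewidth. Any graph with an edge has treewidth ≥ 1, and G has the edge d–b. Therefore the treewidth is 1.

1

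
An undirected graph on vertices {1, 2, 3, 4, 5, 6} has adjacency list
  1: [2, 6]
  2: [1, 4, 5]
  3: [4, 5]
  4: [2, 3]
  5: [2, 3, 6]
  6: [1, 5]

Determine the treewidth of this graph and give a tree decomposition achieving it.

Every bag has size at most 3, so the width is 3 − 1 = 2 and tw(G) ≤ 2. Since 3–4–2–5–3 is a cycle in G, G is not acyclic. Forests are exactly the graphs of treewidth ≤ 1, so tw(G) ≥ 2. Therefore the treewidth is 2.

Treewidth 2.
Bags: B1 = {3, 4, 5}  B2 = {2, 4, 5}  B3 = {2, 5, 6}  B4 = {1, 2, 6}
Tree: B1–B2, B2–B3, B3–B4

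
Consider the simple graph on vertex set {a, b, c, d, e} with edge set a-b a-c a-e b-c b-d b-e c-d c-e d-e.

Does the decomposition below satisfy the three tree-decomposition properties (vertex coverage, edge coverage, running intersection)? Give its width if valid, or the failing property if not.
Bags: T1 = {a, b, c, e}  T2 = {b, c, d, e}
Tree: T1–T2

Checking the three conditions: (i) the bags cover all of {a, b, c, d, e}; (ii) for each edge, some bag contains both endpoints; (iii) the bags containing any fixed vertex form a subtree. All hold, so the decomposition is valid with width 4 − 1 = 3.

Yes; width 3.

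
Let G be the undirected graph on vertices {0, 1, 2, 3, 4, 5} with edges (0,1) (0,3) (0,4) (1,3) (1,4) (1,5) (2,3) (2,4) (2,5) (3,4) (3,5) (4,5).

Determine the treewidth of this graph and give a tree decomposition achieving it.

Each bag holds 4 vertices, so the decomposition has width 3, which upper-bounds the treewidth. On the other hand G contains the 4-clique {0, 1, 3, 4}. A clique must lie in a single bag of any decomposition, so no decomposition can have width below 3. Therefore the treewidth is 3.

Treewidth 3.
Bags: B1 = {1, 3, 4, 5}  B2 = {0, 1, 3, 4}  B3 = {2, 3, 4, 5}
Tree: B1–B2, B1–B3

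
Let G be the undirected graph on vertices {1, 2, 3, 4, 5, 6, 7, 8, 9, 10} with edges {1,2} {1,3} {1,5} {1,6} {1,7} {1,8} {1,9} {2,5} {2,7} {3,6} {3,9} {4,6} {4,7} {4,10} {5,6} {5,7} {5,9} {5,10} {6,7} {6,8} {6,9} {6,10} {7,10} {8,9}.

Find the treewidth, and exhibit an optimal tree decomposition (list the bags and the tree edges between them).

Each bag holds 4 vertices, so the decomposition has width 3, which upper-bounds the treewidth. On the other hand G contains the 4-clique {1, 2, 5, 7}. A clique must lie in a single bag of any decomposition, so no decomposition can have width below 3. The upper and lower bounds meet at 3, so that is the treewidth.

Treewidth 3.
One optimal decomposition is:
Bags: B1 = {1, 5, 6, 9}  B2 = {1, 5, 6, 7}  B3 = {1, 6, 8, 9}  B4 = {1, 3, 6, 9}  B5 = {5, 6, 7, 10}  B6 = {4, 6, 7, 10}  B7 = {1, 2, 5, 7}
Tree: B1–B2, B1–B3, B3–B4, B2–B5, B5–B6, B2–B7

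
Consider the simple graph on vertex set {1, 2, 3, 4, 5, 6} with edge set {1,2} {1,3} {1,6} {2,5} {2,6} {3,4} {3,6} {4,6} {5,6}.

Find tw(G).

2

A width-2 tree decomposition is:
Bags: B1 = {2, 5, 6}  B2 = {1, 2, 6}  B3 = {1, 3, 6}  B4 = {3, 4, 6}
Tree: B1–B2, B2–B3, B3–B4
Each bag holds 3 vertices, so the decomposition has width 2, which upper-bounds the treewidth. Conversely, {1, 2, 6} is a clique of size 3, and the vertices of any clique must share a bag in every tree decomposition; so some bag has ≥ 3 vertices and tw(G) ≥ 2. Therefore the treewidth is 2.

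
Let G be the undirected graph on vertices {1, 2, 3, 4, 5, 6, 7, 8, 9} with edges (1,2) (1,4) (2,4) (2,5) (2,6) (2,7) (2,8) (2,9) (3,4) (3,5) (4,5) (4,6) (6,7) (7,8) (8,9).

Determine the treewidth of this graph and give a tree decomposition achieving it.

Each bag holds 3 vertices, so the decomposition has width 2, which upper-bounds the treewidth. On the other hand G contains the 3-clique {2, 8, 9}. A clique must lie in a single bag of any decomposition, so no decomposition can have width below 2. Therefore the treewidth is 2.

Treewidth 2.
One optimal decomposition is:
Bags: B1 = {2, 6, 7}  B2 = {2, 7, 8}  B3 = {2, 4, 6}  B4 = {2, 8, 9}  B5 = {2, 4, 5}  B6 = {1, 2, 4}  B7 = {3, 4, 5}
Tree: B1–B2, B1–B3, B2–B4, B3–B5, B5–B6, B5–B7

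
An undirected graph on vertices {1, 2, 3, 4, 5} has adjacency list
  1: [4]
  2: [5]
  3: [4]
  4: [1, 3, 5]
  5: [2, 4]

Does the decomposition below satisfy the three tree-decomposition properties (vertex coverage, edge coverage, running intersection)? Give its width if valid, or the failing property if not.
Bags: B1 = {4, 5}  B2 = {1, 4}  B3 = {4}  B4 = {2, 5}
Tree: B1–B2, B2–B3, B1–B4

A tree decomposition must satisfy three properties: every vertex lies in some bag; for every edge, both endpoints lie together in some bag; and for every vertex, the bags containing it form a connected subtree. Here vertex 3 appears in no bag, so the decomposition is invalid.

No — vertex 3 appears in no bag.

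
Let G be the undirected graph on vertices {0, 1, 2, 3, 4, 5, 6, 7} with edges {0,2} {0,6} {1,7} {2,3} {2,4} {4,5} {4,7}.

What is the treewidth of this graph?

A width-1 tree decomposition is:
Bags: B1 = {2, 4}  B2 = {2, 3}  B3 = {4, 7}  B4 = {1, 7}  B5 = {0, 2}  B6 = {4, 5}  B7 = {0, 6}
Tree: B1–B2, B1–B3, B3–B4, B1–B5, B1–B6, B5–B7
Every bag has size at most 2, so the width is 2 − 1 = 1 and tw(G) ≤ 1. G has an edge, so its treewidth is at least 1. The upper and lower bounds meet at 1, so that is the treewidth.

1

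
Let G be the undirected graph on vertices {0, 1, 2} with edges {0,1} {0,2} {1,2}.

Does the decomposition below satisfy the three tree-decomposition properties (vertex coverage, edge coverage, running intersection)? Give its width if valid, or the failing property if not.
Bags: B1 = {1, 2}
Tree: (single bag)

No — vertex 0 appears in no bag.

A tree decomposition must satisfy three properties: every vertex lies in some bag; for every edge, both endpoints lie together in some bag; and for every vertex, the bags containing it form a connected subtree. Here vertex 0 appears in no bag, so the decomposition is invalid.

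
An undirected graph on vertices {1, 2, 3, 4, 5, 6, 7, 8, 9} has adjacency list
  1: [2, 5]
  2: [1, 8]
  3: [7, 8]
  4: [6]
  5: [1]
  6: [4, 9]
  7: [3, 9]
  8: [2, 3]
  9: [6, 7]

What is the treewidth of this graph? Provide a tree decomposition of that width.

Each bag holds 2 vertices, so the decomposition has width 1, which upper-bounds the treewidth. Any graph with an edge has treewidth ≥ 1, and G has the edge 4–6. Therefore the treewidth is 1.

Treewidth 1.
One optimal decomposition is:
Bags: B1 = {4, 6}  B2 = {6, 9}  B3 = {7, 9}  B4 = {3, 7}  B5 = {3, 8}  B6 = {2, 8}  B7 = {1, 2}  B8 = {1, 5}
Tree: B1–B2, B2–B3, B3–B4, B4–B5, B5–B6, B6–B7, B7–B8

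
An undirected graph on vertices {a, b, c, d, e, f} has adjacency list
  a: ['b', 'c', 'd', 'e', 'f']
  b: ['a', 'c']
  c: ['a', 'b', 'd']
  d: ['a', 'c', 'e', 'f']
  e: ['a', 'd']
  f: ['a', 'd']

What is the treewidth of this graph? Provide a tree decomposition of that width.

Every bag has size at most 3, so the width is 3 − 1 = 2 and tw(G) ≤ 2. On the other hand G contains the 3-clique {a, d, e}. A clique must lie in a single bag of any decomposition, so no decomposition can have width below 2. The upper and lower bounds meet at 2, so that is the treewidth.

Treewidth 2.
One such decomposition:
Bags: B1 = {a, b, c}  B2 = {a, c, d}  B3 = {a, d, e}  B4 = {a, d, f}
Tree: B1–B2, B2–B3, B2–B4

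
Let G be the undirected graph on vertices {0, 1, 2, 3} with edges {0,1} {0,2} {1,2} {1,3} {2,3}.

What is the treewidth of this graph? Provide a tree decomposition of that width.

Every bag has size at most 3, so the width is 3 − 1 = 2 and tw(G) ≤ 2. Conversely, {0, 1, 2} is a clique of size 3, and the vertices of any clique must share a bag in every tree decomposition; so some bag has ≥ 3 vertices and tw(G) ≥ 2. Combining the bounds, tw(G) = 2.

Treewidth 2.
One such decomposition:
Bags: B1 = {0, 1, 2}  B2 = {1, 2, 3}
Tree: B1–B2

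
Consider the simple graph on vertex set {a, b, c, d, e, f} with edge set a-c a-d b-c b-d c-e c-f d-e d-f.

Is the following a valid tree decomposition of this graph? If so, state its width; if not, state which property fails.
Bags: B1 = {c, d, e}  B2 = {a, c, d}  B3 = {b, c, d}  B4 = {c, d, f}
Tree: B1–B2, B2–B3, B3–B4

Yes; width 2.

Vertex coverage: the bags together contain {a, b, c, d, e, f}, the full vertex set. Edge coverage: each edge of G has both endpoints in at least one bag. Running intersection: for every vertex, the bags containing it form a connected subtree. All three properties hold, so this is a valid tree decomposition of width max|bag| − 1 = 2, and hence tw(G) ≤ 2.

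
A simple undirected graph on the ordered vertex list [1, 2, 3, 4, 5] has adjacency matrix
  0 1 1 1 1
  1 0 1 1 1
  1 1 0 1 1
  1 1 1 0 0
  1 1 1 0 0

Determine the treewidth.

3

A width-3 tree decomposition is:
Bags: B1 = {1, 2, 3, 5}  B2 = {1, 2, 3, 4}
Tree: B1–B2
Each bag holds 4 vertices, so the decomposition has width 3, which upper-bounds the treewidth. For the lower bound, the 4 vertices {1, 2, 3, 4} are pairwise adjacent, and any tree decomposition puts a clique entirely inside one bag — forcing width ≥ 3. Combining the bounds, tw(G) = 3.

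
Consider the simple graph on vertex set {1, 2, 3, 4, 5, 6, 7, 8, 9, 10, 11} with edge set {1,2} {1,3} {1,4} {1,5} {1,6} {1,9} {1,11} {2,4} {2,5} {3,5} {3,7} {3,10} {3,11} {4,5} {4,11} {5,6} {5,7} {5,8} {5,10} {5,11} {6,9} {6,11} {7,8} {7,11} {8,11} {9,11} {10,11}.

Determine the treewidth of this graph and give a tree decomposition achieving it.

Each bag holds 4 vertices, so the decomposition has width 3, which upper-bounds the treewidth. Conversely, {1, 6, 9, 11} is a clique of size 4, and the vertices of any clique must share a bag in every tree decomposition; so some bag has ≥ 4 vertices and tw(G) ≥ 3. Combining the bounds, tw(G) = 3.

Treewidth 3.
One optimal decomposition is:
Bags: B1 = {1, 4, 5, 11}  B2 = {1, 5, 6, 11}  B3 = {1, 3, 5, 11}  B4 = {3, 5, 7, 11}  B5 = {1, 2, 4, 5}  B6 = {1, 6, 9, 11}  B7 = {5, 7, 8, 11}  B8 = {3, 5, 10, 11}
Tree: B1–B2, B1–B3, B3–B4, B1–B5, B2–B6, B4–B7, B4–B8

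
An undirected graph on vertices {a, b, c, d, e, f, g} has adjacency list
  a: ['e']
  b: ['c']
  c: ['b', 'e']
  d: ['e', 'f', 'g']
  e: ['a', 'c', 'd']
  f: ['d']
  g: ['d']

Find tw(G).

A width-1 tree decomposition is:
Bags: B1 = {c, e}  B2 = {d, e}  B3 = {a, e}  B4 = {d, g}  B5 = {b, c}  B6 = {d, f}
Tree: B1–B2, B2–B3, B2–B4, B1–B5, B2–B6
Each bag holds 2 vertices, so the decomposition has width 1, which upper-bounds the treewidth. Since G has at least one edge (e.g. e–c), it is not an edgeless graph, so tw(G) ≥ 1. Hence tw(G) = 1 exactly.

1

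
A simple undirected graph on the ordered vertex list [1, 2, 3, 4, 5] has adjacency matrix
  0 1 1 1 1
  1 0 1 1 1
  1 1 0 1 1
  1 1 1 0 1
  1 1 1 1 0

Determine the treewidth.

A width-4 tree decomposition is:
Bags: B1 = {1, 2, 3, 4, 5}
Tree: (single bag)
With just one bag of size 5, the width is 5 − 1 = 4, so tw(G) ≤ 4. For the lower bound, the 5 vertices {1, 2, 3, 4, 5} are pairwise adjacent, and any tree decomposition puts a clique entirely inside one bag — forcing width ≥ 4. Combining the bounds, tw(G) = 4.

4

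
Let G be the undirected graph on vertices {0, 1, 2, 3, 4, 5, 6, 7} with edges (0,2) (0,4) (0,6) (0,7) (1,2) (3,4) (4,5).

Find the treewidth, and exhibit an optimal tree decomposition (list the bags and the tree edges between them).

Treewidth 1.
One optimal decomposition is:
Bags: B1 = {0, 4}  B2 = {0, 2}  B3 = {3, 4}  B4 = {0, 6}  B5 = {1, 2}  B6 = {4, 5}  B7 = {0, 7}
Tree: B1–B2, B1–B3, B2–B4, B2–B5, B1–B6, B2–B7

Each bag holds 2 vertices, so the decomposition has width 1, which upper-bounds the treewidth. Since G has at least one edge (e.g. 4–0), it is not an edgeless graph, so tw(G) ≥ 1. Combining the bounds, tw(G) = 1.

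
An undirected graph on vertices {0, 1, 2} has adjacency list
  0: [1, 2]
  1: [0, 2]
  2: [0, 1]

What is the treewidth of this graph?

2

A width-2 tree decomposition is:
Bags: B1 = {0, 1, 2}
Tree: (single bag)
With just one bag of size 3, the width is 3 − 1 = 2, so tw(G) ≤ 2. On the other hand G contains the 3-clique {0, 1, 2}. A clique must lie in a single bag of any decomposition, so no decomposition can have width below 2. Hence tw(G) = 2 exactly.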